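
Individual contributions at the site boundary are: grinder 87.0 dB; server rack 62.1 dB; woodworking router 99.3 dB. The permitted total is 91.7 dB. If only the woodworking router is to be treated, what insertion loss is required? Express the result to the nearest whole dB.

9 dB

Fixed contribution from the other sources: Σ 10^(L/10) = 10^(87.0/10) + 10^(62.1/10) = 5.028e+08 (87.01 dB).
The limit corresponds to 10^(91.7/10) = 1.479e+09; subtracting the fixed part leaves 9.763e+08 for the woodworking router, i.e. 89.90 dB.
Required insertion loss = 99.3 − 89.90 = 9.40 dB.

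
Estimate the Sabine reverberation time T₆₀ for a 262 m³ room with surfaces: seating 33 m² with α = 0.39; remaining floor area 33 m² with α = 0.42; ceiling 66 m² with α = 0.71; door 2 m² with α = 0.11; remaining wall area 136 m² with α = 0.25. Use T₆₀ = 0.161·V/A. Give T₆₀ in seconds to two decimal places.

0.39 s

A = Σ Sᵢαᵢ = 33·0.39 + 33·0.42 + 66·0.71 + 2·0.11 + 136·0.25 = 107.81 m².
T₆₀ = 0.161 × 262 / 107.81 = 0.391 s.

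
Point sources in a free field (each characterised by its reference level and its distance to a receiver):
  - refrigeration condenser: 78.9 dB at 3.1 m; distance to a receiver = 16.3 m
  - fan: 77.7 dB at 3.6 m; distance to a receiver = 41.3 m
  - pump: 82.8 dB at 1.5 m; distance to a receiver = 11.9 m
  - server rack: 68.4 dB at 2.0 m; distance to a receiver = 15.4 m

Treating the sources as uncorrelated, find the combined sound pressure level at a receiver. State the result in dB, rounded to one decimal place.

Apply inverse-square spreading to bring every level to the receiver, then sum 10^(L/10).
refrigeration condenser: 78.9 − 20·log₁₀(16.3/3.1) = 78.9 − 14.42 = 64.48 dB.
fan: 77.7 − 20·log₁₀(41.3/3.6) = 77.7 − 21.19 = 56.51 dB.
pump: 82.8 − 20·log₁₀(11.9/1.5) = 82.8 − 17.99 = 64.81 dB.
server rack: 68.4 − 20·log₁₀(15.4/2.0) = 68.4 − 17.73 = 50.67 dB.
Σ 10^(L/10) = 6.399e+06 → L_total = 10·log₁₀(6.399e+06) = 68.06 dB.

68.1 dB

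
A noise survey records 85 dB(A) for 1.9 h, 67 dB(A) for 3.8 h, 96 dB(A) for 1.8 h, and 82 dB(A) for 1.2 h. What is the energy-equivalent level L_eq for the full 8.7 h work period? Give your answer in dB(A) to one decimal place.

The energy average is taken in the linear domain: L_eq = 10·log₁₀[(Σ tᵢ·10^(Lᵢ/10))/T], T = 8.7 h.
Σ tᵢ·10^(Lᵢ/10) = 1.9·10^(85/10) + 3.8·10^(67/10) + 1.8·10^(96/10) + 1.2·10^(82/10) = 7.976e+09.
L_eq = 10·log₁₀(7.976e+09/8.7) = 89.62 dB(A).

89.6 dB(A)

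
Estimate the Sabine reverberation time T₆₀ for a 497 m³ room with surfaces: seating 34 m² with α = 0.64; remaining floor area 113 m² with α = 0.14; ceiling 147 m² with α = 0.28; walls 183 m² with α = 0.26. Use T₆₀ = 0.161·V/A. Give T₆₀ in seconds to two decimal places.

0.63 s

Summing Sᵢαᵢ: 34·0.64 + 113·0.14 + 147·0.28 + 183·0.26 = 126.32 m².
T₆₀ = 0.161 × 497 / 126.32 = 0.633 s.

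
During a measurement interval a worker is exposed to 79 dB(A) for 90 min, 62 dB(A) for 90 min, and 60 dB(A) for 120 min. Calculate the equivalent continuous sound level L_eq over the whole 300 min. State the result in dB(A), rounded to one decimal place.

73.9 dB(A)

Weight each interval's intensity by its duration and average over T = 300 min:
Σ tᵢ·10^(Lᵢ/10) = 90·10^(79/10) + 90·10^(62/10) + 120·10^(60/10) = 7.412e+09.
L_eq = 10·log₁₀(7.412e+09/300) = 73.93 dB(A).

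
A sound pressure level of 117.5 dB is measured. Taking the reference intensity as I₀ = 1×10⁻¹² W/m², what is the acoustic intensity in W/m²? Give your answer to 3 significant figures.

L = 10·log₁₀(I/I₀) ⇒ I = I₀·10^(L/10) = 10⁻¹² × 10^11.75.

0.562 W/m²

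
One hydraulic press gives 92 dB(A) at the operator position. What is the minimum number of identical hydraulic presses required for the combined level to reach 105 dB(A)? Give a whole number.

20

The shortfall is 105 − 92 = 13.0 dB, and N units add 10·log₁₀ N, so need 10·log₁₀ N ≥ 13.0.
N ≥ 10^(13.0/10) = 19.953, so N = 20.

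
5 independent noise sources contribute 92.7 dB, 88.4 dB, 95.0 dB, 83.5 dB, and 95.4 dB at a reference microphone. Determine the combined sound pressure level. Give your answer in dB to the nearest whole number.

100 dB

For uncorrelated sources the intensities add, so convert each level to linear form, sum, and take 10·log₁₀ of the total.
Σ 10^(L/10) = 10^(92.7/10) + 10^(88.4/10) + 10^(95.0/10) + 10^(83.5/10) + 10^(95.4/10) = 9.407e+09.
L_total = 10·log₁₀(9.407e+09) = 99.73 dB.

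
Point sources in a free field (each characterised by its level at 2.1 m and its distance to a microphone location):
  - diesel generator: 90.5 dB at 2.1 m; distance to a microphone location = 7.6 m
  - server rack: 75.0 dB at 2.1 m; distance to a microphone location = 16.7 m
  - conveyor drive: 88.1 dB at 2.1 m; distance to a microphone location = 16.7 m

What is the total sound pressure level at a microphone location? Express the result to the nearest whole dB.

80 dB

First find each source's level at the receiver (point-source: −20·log₁₀(r/r_ref)), then combine on an intensity basis.
diesel generator: 90.5 − 20·log₁₀(7.6/2.1) = 90.5 − 11.17 = 79.33 dB.
server rack: 75.0 − 20·log₁₀(16.7/2.1) = 75.0 − 18.01 = 56.99 dB.
conveyor drive: 88.1 − 20·log₁₀(16.7/2.1) = 88.1 − 18.01 = 70.09 dB.
Σ 10^(L/10) = 9.638e+07 → L_total = 10·log₁₀(9.638e+07) = 79.84 dB.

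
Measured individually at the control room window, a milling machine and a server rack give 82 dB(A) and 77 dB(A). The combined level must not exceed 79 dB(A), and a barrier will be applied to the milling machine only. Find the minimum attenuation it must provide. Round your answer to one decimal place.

The untreated sources together contribute 10^(77/10) = 5.012e+07, i.e. 77.00 dB(A).
The limit corresponds to 10^(79/10) = 7.943e+07; subtracting the fixed part leaves 2.931e+07 for the milling machine, i.e. 74.67 dB(A).
So the milling machine must be reduced from 82 to 74.67 dB(A): IL = 7.33 dB.

7.3 dB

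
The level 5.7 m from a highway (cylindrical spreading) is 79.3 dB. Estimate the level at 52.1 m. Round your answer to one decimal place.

69.7 dB

Cylindrical spreading from a line source gives a 10·log₁₀(r₂/r₁) drop.
L₂ = 79.3 − 10·log₁₀(52.1/5.7) = 79.3 − 9.610 = 69.69 dB.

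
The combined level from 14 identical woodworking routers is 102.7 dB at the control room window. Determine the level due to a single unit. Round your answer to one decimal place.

For N identical incoherent sources L_total = L₁ + 10·log₁₀ N, so L₁ = 102.7 − 10·log₁₀(14) = 102.7 − 11.461.

91.2 dB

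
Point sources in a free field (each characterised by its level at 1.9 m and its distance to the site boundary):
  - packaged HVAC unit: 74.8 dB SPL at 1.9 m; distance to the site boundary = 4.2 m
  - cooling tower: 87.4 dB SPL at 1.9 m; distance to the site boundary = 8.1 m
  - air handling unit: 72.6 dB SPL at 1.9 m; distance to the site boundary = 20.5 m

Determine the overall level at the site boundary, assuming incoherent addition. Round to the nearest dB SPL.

76 dB SPL

Apply inverse-square spreading to bring every level to the receiver, then sum 10^(L/10).
packaged HVAC unit: 74.8 − 20·log₁₀(4.2/1.9) = 74.8 − 6.89 = 67.91 dB SPL.
cooling tower: 87.4 − 20·log₁₀(8.1/1.9) = 87.4 − 12.59 = 74.81 dB SPL.
air handling unit: 72.6 − 20·log₁₀(20.5/1.9) = 72.6 − 20.66 = 51.94 dB SPL.
Σ 10^(L/10) = 3.657e+07 → L_total = 10·log₁₀(3.657e+07) = 75.63 dB SPL.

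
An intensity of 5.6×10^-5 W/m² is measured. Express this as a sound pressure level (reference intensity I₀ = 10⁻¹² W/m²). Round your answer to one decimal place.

I/I₀ = 5.6×10^-5/10⁻¹² = 5.6×10^7, and L = 10·log₁₀(I/I₀).
L = 10·(0.7482 + 7) = 77.48 dB.

77.5 dB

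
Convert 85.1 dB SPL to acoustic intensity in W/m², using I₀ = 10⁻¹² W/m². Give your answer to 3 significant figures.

0.000324 W/m²

L = 10·log₁₀(I/I₀) ⇒ I = I₀·10^(L/10) = 10⁻¹² × 10^8.51.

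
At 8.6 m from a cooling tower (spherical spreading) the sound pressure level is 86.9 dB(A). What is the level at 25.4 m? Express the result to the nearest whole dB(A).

77 dB(A)

Point-source attenuation: ΔL = 20·log₁₀(r₂/r₁) = 20·log₁₀(25.4/8.6) = 9.407 dB.
L₂ = 86.9 − 20·log₁₀(25.4/8.6) = 86.9 − 9.407 = 77.49 dB(A).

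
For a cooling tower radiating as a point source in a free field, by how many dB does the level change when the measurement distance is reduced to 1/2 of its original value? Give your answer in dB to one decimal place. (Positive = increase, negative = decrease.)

+6.0 dB

Point-source spreading: ΔL = −20·log₁₀(r₂/r₁).
ΔL = −20·log₁₀(0.5) = +6.02 dB.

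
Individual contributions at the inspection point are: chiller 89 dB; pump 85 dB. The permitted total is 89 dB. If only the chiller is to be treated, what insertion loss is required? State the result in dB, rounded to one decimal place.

Everything except the chiller sums to 10^(85/10) = 3.162e+08 in linear terms, 85.00 dB.
To meet 89 dB overall, the treated chiller may contribute at most 10^(89/10) − 3.162e+08 = 4.781e+08, i.e. 86.80 dB.
So the chiller must be reduced from 89 to 86.80 dB: IL = 2.20 dB.

2.2 dB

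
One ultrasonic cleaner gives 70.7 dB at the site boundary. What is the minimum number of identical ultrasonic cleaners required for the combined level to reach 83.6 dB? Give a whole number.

The shortfall is 83.6 − 70.7 = 12.9 dB, and N units add 10·log₁₀ N, so need 10·log₁₀ N ≥ 12.9.
N ≥ 10^(12.9/10) = 19.498, so N = 20.

20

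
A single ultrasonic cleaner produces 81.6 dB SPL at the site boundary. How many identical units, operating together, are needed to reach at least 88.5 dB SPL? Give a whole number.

5

Need L₁ + 10·log₁₀ N ≥ 88.5, i.e. log₁₀ N ≥ 0.69.
N ≥ 10^(6.9/10) = 4.898, so N = 5.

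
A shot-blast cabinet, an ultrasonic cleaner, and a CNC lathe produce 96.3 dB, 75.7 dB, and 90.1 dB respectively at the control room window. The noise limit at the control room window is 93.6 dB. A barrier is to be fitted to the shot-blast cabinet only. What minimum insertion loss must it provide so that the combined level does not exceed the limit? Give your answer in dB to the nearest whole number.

The untreated sources together contribute 10^(75.7/10) + 10^(90.1/10) = 1.060e+09, i.e. 90.25 dB.
The limit corresponds to 10^(93.6/10) = 2.291e+09; subtracting the fixed part leaves 1.230e+09 for the shot-blast cabinet, i.e. 90.90 dB.
So the shot-blast cabinet must be reduced from 96.3 to 90.90 dB: IL = 5.40 dB.

5 dB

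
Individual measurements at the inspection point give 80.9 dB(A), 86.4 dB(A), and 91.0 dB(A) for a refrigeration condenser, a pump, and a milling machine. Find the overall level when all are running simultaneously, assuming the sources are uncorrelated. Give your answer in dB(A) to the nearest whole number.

93 dB(A)

For uncorrelated sources the intensities add, so convert each level to linear form, sum, and take 10·log₁₀ of the total.
Σ 10^(L/10) = 10^(80.9/10) + 10^(86.4/10) + 10^(91.0/10) = 1.818e+09.
L_total = 10·log₁₀(1.818e+09) = 92.60 dB(A).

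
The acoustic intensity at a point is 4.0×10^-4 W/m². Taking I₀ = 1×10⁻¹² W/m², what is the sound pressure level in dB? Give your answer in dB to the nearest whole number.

86 dB

I/I₀ = 4.0×10^-4/10⁻¹² = 4.0×10^8, and L = 10·log₁₀(I/I₀).
L = 10·(0.6021 + 8) = 86.02 dB.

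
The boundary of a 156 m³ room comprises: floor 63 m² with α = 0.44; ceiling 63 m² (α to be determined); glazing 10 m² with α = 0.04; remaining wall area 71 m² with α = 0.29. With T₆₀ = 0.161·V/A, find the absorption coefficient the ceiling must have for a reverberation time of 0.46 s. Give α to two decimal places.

0.09

A = 0.161·V/T₆₀ = 0.161·156/0.46 = 54.60 m² sabins.
Absorption from the other surfaces = 63·0.44 + 10·0.04 + 71·0.29 = 48.71 m², so the ceiling must supply 5.89 m² over 63 m².
α = 5.89/63 = 0.093.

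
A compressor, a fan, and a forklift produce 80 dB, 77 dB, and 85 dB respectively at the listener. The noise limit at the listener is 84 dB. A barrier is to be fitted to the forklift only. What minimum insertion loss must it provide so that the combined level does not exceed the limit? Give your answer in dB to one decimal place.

5.0 dB

The untreated sources together contribute 10^(80/10) + 10^(77/10) = 1.501e+08, i.e. 81.76 dB.
The limit corresponds to 10^(84/10) = 2.512e+08; subtracting the fixed part leaves 1.011e+08 for the forklift, i.e. 80.05 dB.
So the forklift must be reduced from 85 to 80.05 dB: IL = 4.95 dB.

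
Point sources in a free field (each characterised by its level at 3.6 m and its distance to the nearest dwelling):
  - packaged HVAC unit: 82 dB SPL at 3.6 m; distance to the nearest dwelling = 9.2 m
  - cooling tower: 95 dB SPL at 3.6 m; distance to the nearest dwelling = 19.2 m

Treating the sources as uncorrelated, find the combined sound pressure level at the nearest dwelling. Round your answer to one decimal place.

81.3 dB SPL

Propagate each source to the receiver with L = L_ref − 20·log₁₀(r/r_ref), then add intensities.
packaged HVAC unit: 82 − 20·log₁₀(9.2/3.6) = 82 − 8.15 = 73.85 dB SPL.
cooling tower: 95 − 20·log₁₀(19.2/3.6) = 95 − 14.54 = 80.46 dB SPL.
Σ 10^(L/10) = 1.354e+08 → L_total = 10·log₁₀(1.354e+08) = 81.32 dB SPL.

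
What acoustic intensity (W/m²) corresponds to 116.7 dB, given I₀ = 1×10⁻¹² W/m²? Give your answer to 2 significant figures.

0.47 W/m²

I/I₀ = 10^(116.7/10) = 4.677e+11, so I = 4.677e+11 × 10⁻¹² W/m².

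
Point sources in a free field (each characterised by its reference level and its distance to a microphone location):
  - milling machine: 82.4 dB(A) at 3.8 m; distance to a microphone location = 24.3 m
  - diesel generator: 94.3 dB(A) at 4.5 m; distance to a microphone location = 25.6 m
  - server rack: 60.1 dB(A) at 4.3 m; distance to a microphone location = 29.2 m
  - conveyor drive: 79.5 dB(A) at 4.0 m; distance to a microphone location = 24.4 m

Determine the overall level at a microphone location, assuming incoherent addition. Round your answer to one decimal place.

Apply inverse-square spreading to bring every level to the receiver, then sum 10^(L/10).
milling machine: 82.4 − 20·log₁₀(24.3/3.8) = 82.4 − 16.12 = 66.28 dB(A).
diesel generator: 94.3 − 20·log₁₀(25.6/4.5) = 94.3 − 15.10 = 79.20 dB(A).
server rack: 60.1 − 20·log₁₀(29.2/4.3) = 60.1 − 16.64 = 43.46 dB(A).
conveyor drive: 79.5 − 20·log₁₀(24.4/4.0) = 79.5 − 15.71 = 63.79 dB(A).
Σ 10^(L/10) = 8.983e+07 → L_total = 10·log₁₀(8.983e+07) = 79.53 dB(A).

79.5 dB(A)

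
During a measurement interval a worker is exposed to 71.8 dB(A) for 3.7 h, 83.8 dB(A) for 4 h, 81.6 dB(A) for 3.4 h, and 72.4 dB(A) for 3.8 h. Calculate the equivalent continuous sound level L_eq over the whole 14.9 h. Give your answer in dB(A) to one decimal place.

80.2 dB(A)

Weight each interval's intensity by its duration and average over T = 14.9 h:
Σ tᵢ·10^(Lᵢ/10) = 3.7·10^(71.8/10) + 4·10^(83.8/10) + 3.4·10^(81.6/10) + 3.8·10^(72.4/10) = 1.573e+09.
L_eq = 10·log₁₀(1.573e+09/14.9) = 80.24 dB(A).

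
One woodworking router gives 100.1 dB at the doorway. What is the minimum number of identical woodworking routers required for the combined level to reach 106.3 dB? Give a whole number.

N identical sources give L₁ + 10·log₁₀ N, so require 10·log₁₀ N ≥ 106.3 − 100.1 = 6.2 dB.
N ≥ 10^(6.2/10) = 4.169, so N = 5.

5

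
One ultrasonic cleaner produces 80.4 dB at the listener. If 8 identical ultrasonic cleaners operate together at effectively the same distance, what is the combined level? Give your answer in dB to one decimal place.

89.4 dB

With 8 equal, uncorrelated contributions the intensity is 8× that of one unit, giving a rise of 10·log₁₀ 8.
L_total = 80.4 + 10·log₁₀(8) = 80.4 + 9.031 = 89.43 dB.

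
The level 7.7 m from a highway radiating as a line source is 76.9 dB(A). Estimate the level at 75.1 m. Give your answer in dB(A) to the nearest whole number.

67 dB(A)

For a line source, L₂ = L₁ − 10·log₁₀(r₂/r₁).
L₂ = 76.9 − 10·log₁₀(75.1/7.7) = 76.9 − 9.891 = 67.01 dB(A).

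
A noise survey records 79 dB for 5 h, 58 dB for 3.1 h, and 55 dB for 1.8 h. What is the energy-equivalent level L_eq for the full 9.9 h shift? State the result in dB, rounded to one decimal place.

The energy average is taken in the linear domain: L_eq = 10·log₁₀[(Σ tᵢ·10^(Lᵢ/10))/T], T = 9.9 h.
Σ tᵢ·10^(Lᵢ/10) = 5·10^(79/10) + 3.1·10^(58/10) + 1.8·10^(55/10) = 3.997e+08.
L_eq = 10·log₁₀(3.997e+08/9.9) = 76.06 dB.

76.1 dB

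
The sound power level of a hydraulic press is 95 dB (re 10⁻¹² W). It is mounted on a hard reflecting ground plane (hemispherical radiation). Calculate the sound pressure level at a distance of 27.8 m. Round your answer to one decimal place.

58.1 dB

L_p = L_w − 10·log₁₀(2π·r²) with r = 27.8 m.
2π·r² = 4856 m², 10·log₁₀ of that is 36.863 dB.
L_p = 95 − 36.863 = 58.14 dB.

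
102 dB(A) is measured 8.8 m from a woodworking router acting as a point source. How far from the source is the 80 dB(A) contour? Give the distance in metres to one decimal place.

For a point source L₁ − L₂ = 20·log₁₀(r₂/r₁), so r₂ = r₁·10^((L₁−L₂)/20).
r₂ = 8.8·10^((102−80)/20) = 8.8·10^(22.0/20) = 110.79 m.

110.8 m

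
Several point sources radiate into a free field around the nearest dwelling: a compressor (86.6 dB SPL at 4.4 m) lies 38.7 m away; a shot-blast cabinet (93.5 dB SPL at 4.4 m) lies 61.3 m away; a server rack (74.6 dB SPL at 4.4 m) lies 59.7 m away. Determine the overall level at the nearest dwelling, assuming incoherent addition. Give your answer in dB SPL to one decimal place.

72.5 dB SPL

Apply inverse-square spreading to bring every level to the receiver, then sum 10^(L/10).
compressor: 86.6 − 20·log₁₀(38.7/4.4) = 86.6 − 18.89 = 67.71 dB SPL.
shot-blast cabinet: 93.5 − 20·log₁₀(61.3/4.4) = 93.5 − 22.88 = 70.62 dB SPL.
server rack: 74.6 − 20·log₁₀(59.7/4.4) = 74.6 − 22.65 = 51.95 dB SPL.
Σ 10^(L/10) = 1.760e+07 → L_total = 10·log₁₀(1.760e+07) = 72.45 dB SPL.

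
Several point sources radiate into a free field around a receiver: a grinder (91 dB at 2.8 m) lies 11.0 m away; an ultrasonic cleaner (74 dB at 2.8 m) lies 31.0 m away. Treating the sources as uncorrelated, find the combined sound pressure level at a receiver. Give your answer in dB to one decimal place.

79.1 dB

Apply inverse-square spreading to bring every level to the receiver, then sum 10^(L/10).
grinder: 91 − 20·log₁₀(11.0/2.8) = 91 − 11.88 = 79.12 dB.
ultrasonic cleaner: 74 − 20·log₁₀(31.0/2.8) = 74 − 20.88 = 53.12 dB.
Σ 10^(L/10) = 8.177e+07 → L_total = 10·log₁₀(8.177e+07) = 79.13 dB.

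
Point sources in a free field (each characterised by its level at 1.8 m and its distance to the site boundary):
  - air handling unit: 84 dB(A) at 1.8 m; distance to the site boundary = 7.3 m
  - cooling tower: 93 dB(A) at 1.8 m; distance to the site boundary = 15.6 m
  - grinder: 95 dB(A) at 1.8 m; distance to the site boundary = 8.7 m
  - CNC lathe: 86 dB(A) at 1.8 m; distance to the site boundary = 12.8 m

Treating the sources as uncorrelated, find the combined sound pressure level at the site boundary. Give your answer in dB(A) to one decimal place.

82.7 dB(A)

First find each source's level at the receiver (point-source: −20·log₁₀(r/r_ref)), then combine on an intensity basis.
air handling unit: 84 − 20·log₁₀(7.3/1.8) = 84 − 12.16 = 71.84 dB(A).
cooling tower: 93 − 20·log₁₀(15.6/1.8) = 93 − 18.76 = 74.24 dB(A).
grinder: 95 − 20·log₁₀(8.7/1.8) = 95 − 13.68 = 81.32 dB(A).
CNC lathe: 86 − 20·log₁₀(12.8/1.8) = 86 − 17.04 = 68.96 dB(A).
Σ 10^(L/10) = 1.851e+08 → L_total = 10·log₁₀(1.851e+08) = 82.67 dB(A).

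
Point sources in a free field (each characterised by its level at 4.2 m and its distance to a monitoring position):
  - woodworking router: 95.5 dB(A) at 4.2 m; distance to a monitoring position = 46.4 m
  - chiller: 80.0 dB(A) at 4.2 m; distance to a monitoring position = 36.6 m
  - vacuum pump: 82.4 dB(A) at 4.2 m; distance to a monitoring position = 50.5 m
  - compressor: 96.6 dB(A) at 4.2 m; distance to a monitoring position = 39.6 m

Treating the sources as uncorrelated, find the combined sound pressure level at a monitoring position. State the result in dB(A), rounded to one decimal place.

First find each source's level at the receiver (point-source: −20·log₁₀(r/r_ref)), then combine on an intensity basis.
woodworking router: 95.5 − 20·log₁₀(46.4/4.2) = 95.5 − 20.87 = 74.63 dB(A).
chiller: 80.0 − 20·log₁₀(36.6/4.2) = 80.0 − 18.80 = 61.20 dB(A).
vacuum pump: 82.4 − 20·log₁₀(50.5/4.2) = 82.4 − 21.60 = 60.80 dB(A).
compressor: 96.6 − 20·log₁₀(39.6/4.2) = 96.6 − 19.49 = 77.11 dB(A).
Σ 10^(L/10) = 8.301e+07 → L_total = 10·log₁₀(8.301e+07) = 79.19 dB(A).

79.2 dB(A)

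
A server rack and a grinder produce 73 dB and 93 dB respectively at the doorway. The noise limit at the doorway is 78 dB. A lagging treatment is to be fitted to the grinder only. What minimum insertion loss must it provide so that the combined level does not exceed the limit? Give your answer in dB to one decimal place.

Fixed contribution from the other source: Σ 10^(L/10) = 10^(73/10) = 1.995e+07 (73.00 dB).
To meet 78 dB overall, the treated grinder may contribute at most 10^(78/10) − 1.995e+07 = 4.314e+07, i.e. 76.35 dB.
Required insertion loss = 93 − 76.35 = 16.65 dB.

16.7 dB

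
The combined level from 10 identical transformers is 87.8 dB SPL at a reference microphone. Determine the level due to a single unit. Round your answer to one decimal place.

77.8 dB SPL

For N identical incoherent sources L_total = L₁ + 10·log₁₀ N, so L₁ = 87.8 − 10·log₁₀(10) = 87.8 − 10.000.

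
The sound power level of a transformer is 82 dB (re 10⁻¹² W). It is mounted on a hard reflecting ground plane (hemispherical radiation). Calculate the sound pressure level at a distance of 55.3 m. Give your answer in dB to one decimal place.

39.2 dB

L_p = L_w − 10·log₁₀(2π·r²) with r = 55.3 m.
2π·r² = 1.921e+04 m², 10·log₁₀ of that is 42.836 dB.
L_p = 82 − 42.836 = 39.16 dB.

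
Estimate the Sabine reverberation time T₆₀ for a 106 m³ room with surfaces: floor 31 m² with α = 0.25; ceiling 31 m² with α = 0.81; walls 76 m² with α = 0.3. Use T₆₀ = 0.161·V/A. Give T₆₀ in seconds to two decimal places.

0.31 s

Summing Sᵢαᵢ: 31·0.25 + 31·0.81 + 76·0.3 = 55.66 m².
T₆₀ = 0.161 × 106 / 55.66 = 0.307 s.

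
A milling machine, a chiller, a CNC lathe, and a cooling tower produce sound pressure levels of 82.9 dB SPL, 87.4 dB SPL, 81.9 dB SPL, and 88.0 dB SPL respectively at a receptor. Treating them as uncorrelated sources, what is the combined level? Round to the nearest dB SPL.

Incoherent sources combine by intensity addition: L_total = 10·log₁₀(Σ 10^(L_i/10)).
Σ 10^(L/10) = 10^(82.9/10) + 10^(87.4/10) + 10^(81.9/10) + 10^(88.0/10) = 1.530e+09.
L_total = 10·log₁₀(1.530e+09) = 91.85 dB SPL.

92 dB SPL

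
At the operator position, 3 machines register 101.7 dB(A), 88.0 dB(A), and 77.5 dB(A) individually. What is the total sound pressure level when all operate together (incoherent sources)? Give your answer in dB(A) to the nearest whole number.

Incoherent sources combine by intensity addition: L_total = 10·log₁₀(Σ 10^(L_i/10)).
Σ 10^(L/10) = 10^(101.7/10) + 10^(88.0/10) + 10^(77.5/10) = 1.548e+10.
L_total = 10·log₁₀(1.548e+10) = 101.90 dB(A).

102 dB(A)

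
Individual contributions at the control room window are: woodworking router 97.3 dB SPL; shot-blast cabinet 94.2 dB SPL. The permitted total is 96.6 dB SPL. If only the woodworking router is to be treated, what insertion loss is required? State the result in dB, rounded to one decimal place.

Fixed contribution from the other source: Σ 10^(L/10) = 10^(94.2/10) = 2.630e+09 (94.20 dB SPL).
To meet 96.6 dB SPL overall, the treated woodworking router may contribute at most 10^(96.6/10) − 2.630e+09 = 1.941e+09, i.e. 92.88 dB SPL.
So the woodworking router must be reduced from 97.3 to 92.88 dB SPL: IL = 4.42 dB.

4.4 dB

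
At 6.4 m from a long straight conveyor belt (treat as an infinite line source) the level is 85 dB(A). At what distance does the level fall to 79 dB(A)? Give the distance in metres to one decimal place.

The 6.0 dB drop corresponds to a distance ratio of 10^(6.0/10) for a line source.
r₂ = 6.4·10^((85−79)/10) = 6.4·10^(6.0/10) = 25.48 m.

25.5 m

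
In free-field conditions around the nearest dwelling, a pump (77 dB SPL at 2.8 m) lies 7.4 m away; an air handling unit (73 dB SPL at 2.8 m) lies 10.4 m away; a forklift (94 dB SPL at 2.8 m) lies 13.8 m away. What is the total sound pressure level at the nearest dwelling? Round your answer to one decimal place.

80.5 dB SPL

Apply inverse-square spreading to bring every level to the receiver, then sum 10^(L/10).
pump: 77 − 20·log₁₀(7.4/2.8) = 77 − 8.44 = 68.56 dB SPL.
air handling unit: 73 − 20·log₁₀(10.4/2.8) = 73 − 11.40 = 61.60 dB SPL.
forklift: 94 − 20·log₁₀(13.8/2.8) = 94 − 13.85 = 80.15 dB SPL.
Σ 10^(L/10) = 1.120e+08 → L_total = 10·log₁₀(1.120e+08) = 80.49 dB SPL.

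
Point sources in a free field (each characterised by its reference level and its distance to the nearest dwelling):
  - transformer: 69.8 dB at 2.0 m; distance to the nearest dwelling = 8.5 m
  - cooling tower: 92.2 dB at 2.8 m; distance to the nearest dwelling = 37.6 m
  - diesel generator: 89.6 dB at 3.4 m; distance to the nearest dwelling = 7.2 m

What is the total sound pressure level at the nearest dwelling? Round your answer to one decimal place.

Apply inverse-square spreading to bring every level to the receiver, then sum 10^(L/10).
transformer: 69.8 − 20·log₁₀(8.5/2.0) = 69.8 − 12.57 = 57.23 dB.
cooling tower: 92.2 − 20·log₁₀(37.6/2.8) = 92.2 − 22.56 = 69.64 dB.
diesel generator: 89.6 − 20·log₁₀(7.2/3.4) = 89.6 − 6.52 = 83.08 dB.
Σ 10^(L/10) = 2.131e+08 → L_total = 10·log₁₀(2.131e+08) = 83.29 dB.

83.3 dB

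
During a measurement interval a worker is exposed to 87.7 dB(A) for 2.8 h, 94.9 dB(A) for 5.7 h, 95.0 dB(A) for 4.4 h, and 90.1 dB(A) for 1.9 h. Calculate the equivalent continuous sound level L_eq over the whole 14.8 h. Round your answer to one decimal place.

93.8 dB(A)

The energy average is taken in the linear domain: L_eq = 10·log₁₀[(Σ tᵢ·10^(Lᵢ/10))/T], T = 14.8 h.
Σ tᵢ·10^(Lᵢ/10) = 2.8·10^(87.7/10) + 5.7·10^(94.9/10) + 4.4·10^(95.0/10) + 1.9·10^(90.1/10) = 3.512e+10.
L_eq = 10·log₁₀(3.512e+10/14.8) = 93.75 dB(A).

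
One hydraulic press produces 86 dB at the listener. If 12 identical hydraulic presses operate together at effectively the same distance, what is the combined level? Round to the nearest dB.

N identical incoherent sources raise the level by 10·log₁₀ N.
L_total = 86 + 10·log₁₀(12) = 86 + 10.792 = 96.79 dB.

97 dB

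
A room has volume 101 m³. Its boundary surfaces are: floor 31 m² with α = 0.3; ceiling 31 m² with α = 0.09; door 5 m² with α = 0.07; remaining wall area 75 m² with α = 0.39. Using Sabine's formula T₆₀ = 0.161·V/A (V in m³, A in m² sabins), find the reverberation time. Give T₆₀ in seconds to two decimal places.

Total absorption A = 31·0.3 + 31·0.09 + 5·0.07 + 75·0.39 = 41.69 m² sabins.
T₆₀ = 0.161 × 101 / 41.69 = 0.390 s.

0.39 s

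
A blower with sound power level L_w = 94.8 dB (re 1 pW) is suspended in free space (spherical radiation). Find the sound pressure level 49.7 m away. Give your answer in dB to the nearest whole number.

50 dB

L_p = L_w − 10·log₁₀(4π·r²) with r = 49.7 m.
4π·r² = 3.104e+04 m², 10·log₁₀ of that is 44.919 dB.
L_p = 94.8 − 44.919 = 49.88 dB.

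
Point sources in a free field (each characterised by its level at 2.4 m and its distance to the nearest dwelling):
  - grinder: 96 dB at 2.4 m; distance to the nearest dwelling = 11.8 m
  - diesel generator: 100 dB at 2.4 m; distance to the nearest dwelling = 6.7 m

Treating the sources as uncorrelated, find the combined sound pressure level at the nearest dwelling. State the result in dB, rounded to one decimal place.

91.6 dB

Propagate each source to the receiver with L = L_ref − 20·log₁₀(r/r_ref), then add intensities.
grinder: 96 − 20·log₁₀(11.8/2.4) = 96 − 13.83 = 82.17 dB.
diesel generator: 100 − 20·log₁₀(6.7/2.4) = 100 − 8.92 = 91.08 dB.
Σ 10^(L/10) = 1.448e+09 → L_total = 10·log₁₀(1.448e+09) = 91.61 dB.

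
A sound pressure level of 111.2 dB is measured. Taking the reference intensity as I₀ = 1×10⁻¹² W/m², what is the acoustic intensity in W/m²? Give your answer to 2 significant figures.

L = 10·log₁₀(I/I₀) ⇒ I = I₀·10^(L/10) = 10⁻¹² × 10^11.12.

0.13 W/m²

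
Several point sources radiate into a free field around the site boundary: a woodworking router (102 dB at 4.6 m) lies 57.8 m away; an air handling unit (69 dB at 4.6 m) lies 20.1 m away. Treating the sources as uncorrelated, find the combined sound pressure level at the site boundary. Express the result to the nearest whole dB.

80 dB

First find each source's level at the receiver (point-source: −20·log₁₀(r/r_ref)), then combine on an intensity basis.
woodworking router: 102 − 20·log₁₀(57.8/4.6) = 102 − 21.98 = 80.02 dB.
air handling unit: 69 − 20·log₁₀(20.1/4.6) = 69 − 12.81 = 56.19 dB.
Σ 10^(L/10) = 1.008e+08 → L_total = 10·log₁₀(1.008e+08) = 80.03 dB.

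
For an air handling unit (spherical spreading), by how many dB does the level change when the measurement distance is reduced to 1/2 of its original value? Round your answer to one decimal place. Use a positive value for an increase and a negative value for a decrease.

With spherical spreading the level changes by −20·log₁₀(r₂/r₁).
ΔL = −20·log₁₀(0.5) = +6.02 dB.

+6.0 dB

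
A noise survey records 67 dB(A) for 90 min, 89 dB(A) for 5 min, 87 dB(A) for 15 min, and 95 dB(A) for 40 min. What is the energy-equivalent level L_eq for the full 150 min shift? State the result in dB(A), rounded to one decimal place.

89.7 dB(A)

L_eq = 10·log₁₀[(1/T)·Σ tᵢ·10^(Lᵢ/10)] with T = 150 min.
Σ tᵢ·10^(Lᵢ/10) = 90·10^(67/10) + 5·10^(89/10) + 15·10^(87/10) + 40·10^(95/10) = 1.384e+11.
L_eq = 10·log₁₀(1.384e+11/150) = 89.65 dB(A).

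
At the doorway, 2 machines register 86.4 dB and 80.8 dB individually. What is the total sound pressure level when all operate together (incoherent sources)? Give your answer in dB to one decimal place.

87.5 dB

For uncorrelated sources the intensities add, so convert each level to linear form, sum, and take 10·log₁₀ of the total.
Σ 10^(L/10) = 10^(86.4/10) + 10^(80.8/10) = 5.567e+08.
L_total = 10·log₁₀(5.567e+08) = 87.46 dB.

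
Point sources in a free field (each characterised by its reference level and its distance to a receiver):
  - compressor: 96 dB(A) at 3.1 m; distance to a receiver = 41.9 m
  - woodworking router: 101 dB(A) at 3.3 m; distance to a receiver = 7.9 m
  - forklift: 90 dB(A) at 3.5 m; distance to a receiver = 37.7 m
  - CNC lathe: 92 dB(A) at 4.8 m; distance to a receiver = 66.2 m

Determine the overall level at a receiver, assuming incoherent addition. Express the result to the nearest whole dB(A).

93 dB(A)

Propagate each source to the receiver with L = L_ref − 20·log₁₀(r/r_ref), then add intensities.
compressor: 96 − 20·log₁₀(41.9/3.1) = 96 − 22.62 = 73.38 dB(A).
woodworking router: 101 − 20·log₁₀(7.9/3.3) = 101 − 7.58 = 93.42 dB(A).
forklift: 90 − 20·log₁₀(37.7/3.5) = 90 − 20.65 = 69.35 dB(A).
CNC lathe: 92 − 20·log₁₀(66.2/4.8) = 92 − 22.79 = 69.21 dB(A).
Σ 10^(L/10) = 2.235e+09 → L_total = 10·log₁₀(2.235e+09) = 93.49 dB(A).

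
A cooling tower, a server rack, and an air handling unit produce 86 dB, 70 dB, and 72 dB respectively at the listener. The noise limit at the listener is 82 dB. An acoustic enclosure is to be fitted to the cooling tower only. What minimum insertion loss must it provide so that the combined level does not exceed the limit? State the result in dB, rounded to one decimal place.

4.8 dB

Fixed contribution from the other sources: Σ 10^(L/10) = 10^(70/10) + 10^(72/10) = 2.585e+07 (74.12 dB).
To meet 82 dB overall, the treated cooling tower may contribute at most 10^(82/10) − 2.585e+07 = 1.326e+08, i.e. 81.23 dB.
Required insertion loss = 86 − 81.23 = 4.77 dB.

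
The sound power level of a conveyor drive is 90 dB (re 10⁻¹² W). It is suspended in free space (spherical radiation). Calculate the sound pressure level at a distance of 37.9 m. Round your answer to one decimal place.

47.4 dB

Free-field spherical radiation: L_p = L_w − 10·log₁₀(4π·r²), r = 37.9 m.
4π·r² = 1.805e+04 m², 10·log₁₀ of that is 42.565 dB.
L_p = 90 − 42.565 = 47.44 dB.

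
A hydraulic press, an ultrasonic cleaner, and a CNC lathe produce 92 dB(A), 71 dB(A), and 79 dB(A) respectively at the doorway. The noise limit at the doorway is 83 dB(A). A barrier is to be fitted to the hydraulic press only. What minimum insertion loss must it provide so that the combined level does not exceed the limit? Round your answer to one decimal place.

Everything except the hydraulic press sums to 10^(71/10) + 10^(79/10) = 9.202e+07 in linear terms, 79.64 dB(A).
To meet 83 dB(A) overall, the treated hydraulic press may contribute at most 10^(83/10) − 9.202e+07 = 1.075e+08, i.e. 80.31 dB(A).
So the hydraulic press must be reduced from 92 to 80.31 dB(A): IL = 11.69 dB.

11.7 dB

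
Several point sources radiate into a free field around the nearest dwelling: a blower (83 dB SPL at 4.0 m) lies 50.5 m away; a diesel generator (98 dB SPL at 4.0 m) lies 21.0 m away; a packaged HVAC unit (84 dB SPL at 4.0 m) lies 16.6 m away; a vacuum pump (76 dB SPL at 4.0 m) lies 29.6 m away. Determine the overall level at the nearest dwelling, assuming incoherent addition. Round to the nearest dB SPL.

First find each source's level at the receiver (point-source: −20·log₁₀(r/r_ref)), then combine on an intensity basis.
blower: 83 − 20·log₁₀(50.5/4.0) = 83 − 22.02 = 60.98 dB SPL.
diesel generator: 98 − 20·log₁₀(21.0/4.0) = 98 − 14.40 = 83.60 dB SPL.
packaged HVAC unit: 84 − 20·log₁₀(16.6/4.0) = 84 − 12.36 = 71.64 dB SPL.
vacuum pump: 76 − 20·log₁₀(29.6/4.0) = 76 − 17.38 = 58.62 dB SPL.
Σ 10^(L/10) = 2.455e+08 → L_total = 10·log₁₀(2.455e+08) = 83.90 dB SPL.

84 dB SPL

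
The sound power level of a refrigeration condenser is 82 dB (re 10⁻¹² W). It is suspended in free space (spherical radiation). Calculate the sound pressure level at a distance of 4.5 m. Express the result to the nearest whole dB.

The power spreads over a sphere of area 4π·r², so L_p = L_w − 10·log₁₀(4π·r²).
4π·r² = 254.5 m², 10·log₁₀ of that is 24.056 dB.
L_p = 82 − 24.056 = 57.94 dB.

58 dB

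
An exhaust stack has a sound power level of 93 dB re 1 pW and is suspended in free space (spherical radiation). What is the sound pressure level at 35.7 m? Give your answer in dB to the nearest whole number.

Free-field spherical radiation: L_p = L_w − 10·log₁₀(4π·r²), r = 35.7 m.
4π·r² = 1.602e+04 m², 10·log₁₀ of that is 42.045 dB.
L_p = 93 − 42.045 = 50.95 dB.

51 dB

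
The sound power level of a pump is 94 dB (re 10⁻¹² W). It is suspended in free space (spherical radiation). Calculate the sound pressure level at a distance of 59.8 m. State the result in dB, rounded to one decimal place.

The power spreads over a sphere of area 4π·r², so L_p = L_w − 10·log₁₀(4π·r²).
4π·r² = 4.494e+04 m², 10·log₁₀ of that is 46.526 dB.
L_p = 94 − 46.526 = 47.47 dB.

47.5 dB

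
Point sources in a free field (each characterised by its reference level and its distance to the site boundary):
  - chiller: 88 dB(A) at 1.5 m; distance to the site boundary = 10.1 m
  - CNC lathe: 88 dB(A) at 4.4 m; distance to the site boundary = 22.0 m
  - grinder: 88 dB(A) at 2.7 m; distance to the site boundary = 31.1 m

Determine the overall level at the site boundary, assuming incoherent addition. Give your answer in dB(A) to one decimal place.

Apply inverse-square spreading to bring every level to the receiver, then sum 10^(L/10).
chiller: 88 − 20·log₁₀(10.1/1.5) = 88 − 16.56 = 71.44 dB(A).
CNC lathe: 88 − 20·log₁₀(22.0/4.4) = 88 − 13.98 = 74.02 dB(A).
grinder: 88 − 20·log₁₀(31.1/2.7) = 88 − 21.23 = 66.77 dB(A).
Σ 10^(L/10) = 4.391e+07 → L_total = 10·log₁₀(4.391e+07) = 76.43 dB(A).

76.4 dB(A)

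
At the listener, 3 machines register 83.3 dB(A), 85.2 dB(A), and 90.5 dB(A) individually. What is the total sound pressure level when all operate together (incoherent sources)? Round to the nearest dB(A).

92 dB(A)

Incoherent sources combine by intensity addition: L_total = 10·log₁₀(Σ 10^(L_i/10)).
Σ 10^(L/10) = 10^(83.3/10) + 10^(85.2/10) + 10^(90.5/10) = 1.667e+09.
L_total = 10·log₁₀(1.667e+09) = 92.22 dB(A).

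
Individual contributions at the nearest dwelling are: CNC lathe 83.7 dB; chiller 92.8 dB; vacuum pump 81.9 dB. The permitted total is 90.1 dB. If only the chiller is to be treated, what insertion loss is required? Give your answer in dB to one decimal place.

The untreated sources together contribute 10^(83.7/10) + 10^(81.9/10) = 3.893e+08, i.e. 85.90 dB.
The limit corresponds to 10^(90.1/10) = 1.023e+09; subtracting the fixed part leaves 6.340e+08 for the chiller, i.e. 88.02 dB.
Required insertion loss = 92.8 − 88.02 = 4.78 dB.

4.8 dB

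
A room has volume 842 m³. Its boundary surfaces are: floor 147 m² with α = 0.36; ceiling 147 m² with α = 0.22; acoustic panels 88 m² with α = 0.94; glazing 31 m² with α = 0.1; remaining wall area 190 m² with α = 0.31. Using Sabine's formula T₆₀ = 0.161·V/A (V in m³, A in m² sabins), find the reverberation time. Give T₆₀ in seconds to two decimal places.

A = Σ Sᵢαᵢ = 147·0.36 + 147·0.22 + 88·0.94 + 31·0.1 + 190·0.31 = 229.98 m².
T₆₀ = 0.161 × 842 / 229.98 = 0.589 s.

0.59 s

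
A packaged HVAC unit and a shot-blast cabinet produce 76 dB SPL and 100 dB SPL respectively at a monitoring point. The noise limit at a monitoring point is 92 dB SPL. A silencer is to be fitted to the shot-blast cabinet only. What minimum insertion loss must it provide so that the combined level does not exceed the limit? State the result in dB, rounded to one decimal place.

Fixed contribution from the other source: Σ 10^(L/10) = 10^(76/10) = 3.981e+07 (76.00 dB SPL).
The limit corresponds to 10^(92/10) = 1.585e+09; subtracting the fixed part leaves 1.545e+09 for the shot-blast cabinet, i.e. 91.89 dB SPL.
Required insertion loss = 100 − 91.89 = 8.11 dB.

8.1 dB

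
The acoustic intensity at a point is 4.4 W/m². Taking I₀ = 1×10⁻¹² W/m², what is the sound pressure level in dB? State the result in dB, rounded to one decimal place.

126.4 dB

I/I₀ = 4.4/10⁻¹² = 4.4×10^12, and L = 10·log₁₀(I/I₀).
L = 10·(0.6435 + 12) = 126.43 dB.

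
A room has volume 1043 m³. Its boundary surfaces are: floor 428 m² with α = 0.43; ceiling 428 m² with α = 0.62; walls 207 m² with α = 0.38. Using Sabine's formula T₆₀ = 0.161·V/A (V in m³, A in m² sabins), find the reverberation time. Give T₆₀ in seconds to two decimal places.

Summing Sᵢαᵢ: 428·0.43 + 428·0.62 + 207·0.38 = 528.06 m².
T₆₀ = 0.161·V/A = 0.161·1043/528.06 = 0.318 s.

0.32 s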